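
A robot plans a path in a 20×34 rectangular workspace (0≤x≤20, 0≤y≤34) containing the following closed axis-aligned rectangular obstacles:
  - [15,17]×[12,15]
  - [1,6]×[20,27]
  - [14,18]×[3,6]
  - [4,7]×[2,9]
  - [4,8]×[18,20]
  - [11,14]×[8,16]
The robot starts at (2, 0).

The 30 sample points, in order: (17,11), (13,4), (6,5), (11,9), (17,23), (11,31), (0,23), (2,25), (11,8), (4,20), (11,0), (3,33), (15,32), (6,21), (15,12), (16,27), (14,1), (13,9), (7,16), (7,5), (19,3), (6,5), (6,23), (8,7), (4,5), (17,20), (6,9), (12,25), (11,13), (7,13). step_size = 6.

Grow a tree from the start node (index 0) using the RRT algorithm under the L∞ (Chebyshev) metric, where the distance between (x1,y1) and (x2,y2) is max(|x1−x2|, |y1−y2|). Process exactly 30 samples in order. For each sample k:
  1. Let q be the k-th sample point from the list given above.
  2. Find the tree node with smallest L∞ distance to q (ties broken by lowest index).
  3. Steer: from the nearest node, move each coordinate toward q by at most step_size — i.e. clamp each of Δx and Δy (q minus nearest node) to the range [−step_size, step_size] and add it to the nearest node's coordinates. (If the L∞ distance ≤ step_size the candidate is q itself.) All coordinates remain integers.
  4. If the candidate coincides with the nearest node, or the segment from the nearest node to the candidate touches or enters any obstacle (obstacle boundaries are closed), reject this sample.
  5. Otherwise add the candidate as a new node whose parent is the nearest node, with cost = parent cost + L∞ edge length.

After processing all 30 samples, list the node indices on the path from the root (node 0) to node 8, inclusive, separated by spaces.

Path: 0 3 5 8

1. q=(17,11) nearest=0 d=15 new=(8,6) → blocked by [4,7]×[2,9], reject
2. q=(13,4) nearest=0 d=11 new=(8,4) → blocked by [4,7]×[2,9], reject
3. q=(6,5) nearest=0 d=5 new=(6,5) → blocked by [4,7]×[2,9], reject
4. q=(11,9) nearest=0 d=9 new=(8,6) → blocked by [4,7]×[2,9], reject
5. q=(17,23) nearest=0 d=23 new=(8,6) → blocked by [4,7]×[2,9], reject
6. q=(11,31) nearest=0 d=31 new=(8,6) → blocked by [4,7]×[2,9], reject
7. q=(0,23) nearest=0 d=23 new=(0,6) → add node 1 parent=0 cost=6
8. q=(2,25) nearest=1 d=19 new=(2,12) → add node 2 parent=1 cost=12
9. q=(11,8) nearest=0 d=9 new=(8,6) → blocked by [4,7]×[2,9], reject
10. q=(4,20) nearest=2 d=8 new=(4,18) → blocked by [4,8]×[18,20], reject
11. q=(11,0) nearest=0 d=9 new=(8,0) → add node 3 parent=0 cost=6
12. q=(3,33) nearest=2 d=21 new=(3,18) → add node 4 parent=2 cost=18
13. q=(15,32) nearest=4 d=14 new=(9,24) → blocked by [1,6]×[20,27], reject
14. q=(6,21) nearest=4 d=3 new=(6,21) → blocked by [1,6]×[20,27], reject
15. q=(15,12) nearest=3 d=12 new=(14,6) → blocked by [14,18]×[3,6], reject
16. q=(16,27) nearest=4 d=13 new=(9,24) → blocked by [1,6]×[20,27], reject
17. q=(14,1) nearest=3 d=6 new=(14,1) → add node 5 parent=3 cost=12
18. q=(13,9) nearest=5 d=8 new=(13,7) → add node 6 parent=5 cost=18
19. q=(7,16) nearest=4 d=4 new=(7,16) → add node 7 parent=4 cost=22
20. q=(7,5) nearest=0 d=5 new=(7,5) → blocked by [4,7]×[2,9], reject
21. q=(19,3) nearest=5 d=5 new=(19,3) → add node 8 parent=5 cost=17
22. q=(6,5) nearest=0 d=5 new=(6,5) → blocked by [4,7]×[2,9], reject
23. q=(6,23) nearest=4 d=5 new=(6,23) → blocked by [1,6]×[20,27], reject
24. q=(8,7) nearest=6 d=5 new=(8,7) → add node 9 parent=6 cost=23
25. q=(4,5) nearest=1 d=4 new=(4,5) → blocked by [4,7]×[2,9], reject
26. q=(17,20) nearest=7 d=10 new=(13,20) → add node 10 parent=7 cost=28
27. q=(6,9) nearest=9 d=2 new=(6,9) → blocked by [4,7]×[2,9], reject
28. q=(12,25) nearest=10 d=5 new=(12,25) → add node 11 parent=10 cost=33
29. q=(11,13) nearest=7 d=4 new=(11,13) → blocked by [11,14]×[8,16], reject
30. q=(7,13) nearest=7 d=3 new=(7,13) → add node 12 parent=7 cost=25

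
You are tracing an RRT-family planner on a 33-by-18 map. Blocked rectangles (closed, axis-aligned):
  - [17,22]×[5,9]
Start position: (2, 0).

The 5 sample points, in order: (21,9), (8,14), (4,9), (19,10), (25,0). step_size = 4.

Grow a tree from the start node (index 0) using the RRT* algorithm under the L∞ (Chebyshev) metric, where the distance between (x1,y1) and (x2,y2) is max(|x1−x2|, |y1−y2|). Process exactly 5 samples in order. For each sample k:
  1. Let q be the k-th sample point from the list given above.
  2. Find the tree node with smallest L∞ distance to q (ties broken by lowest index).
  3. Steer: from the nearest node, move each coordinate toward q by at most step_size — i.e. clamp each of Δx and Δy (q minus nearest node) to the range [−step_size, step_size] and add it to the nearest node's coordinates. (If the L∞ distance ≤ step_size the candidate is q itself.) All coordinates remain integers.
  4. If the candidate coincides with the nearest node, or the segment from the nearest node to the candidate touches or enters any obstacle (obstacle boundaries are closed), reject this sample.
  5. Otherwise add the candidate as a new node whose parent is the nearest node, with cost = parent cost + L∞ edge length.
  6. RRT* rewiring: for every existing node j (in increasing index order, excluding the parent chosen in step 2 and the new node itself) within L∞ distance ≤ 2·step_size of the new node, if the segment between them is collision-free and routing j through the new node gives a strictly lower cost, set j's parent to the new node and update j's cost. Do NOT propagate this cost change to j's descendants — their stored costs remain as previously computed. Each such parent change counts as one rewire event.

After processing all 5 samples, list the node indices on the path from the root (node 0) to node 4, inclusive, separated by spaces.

Path: 0 1 2 4

1. q=(21,9) nearest=0 d=19 new=(6,4) → add node 1 parent=0 cost=4
2. q=(8,14) nearest=1 d=10 new=(8,8) → add node 2 parent=1 cost=8
3. q=(4,9) nearest=2 d=4 new=(4,9) → add node 3 parent=2 cost=12
4. q=(19,10) nearest=2 d=11 new=(12,10) → add node 4 parent=2 cost=12
5. q=(25,0) nearest=4 d=13 new=(16,6) → add node 5 parent=4 cost=16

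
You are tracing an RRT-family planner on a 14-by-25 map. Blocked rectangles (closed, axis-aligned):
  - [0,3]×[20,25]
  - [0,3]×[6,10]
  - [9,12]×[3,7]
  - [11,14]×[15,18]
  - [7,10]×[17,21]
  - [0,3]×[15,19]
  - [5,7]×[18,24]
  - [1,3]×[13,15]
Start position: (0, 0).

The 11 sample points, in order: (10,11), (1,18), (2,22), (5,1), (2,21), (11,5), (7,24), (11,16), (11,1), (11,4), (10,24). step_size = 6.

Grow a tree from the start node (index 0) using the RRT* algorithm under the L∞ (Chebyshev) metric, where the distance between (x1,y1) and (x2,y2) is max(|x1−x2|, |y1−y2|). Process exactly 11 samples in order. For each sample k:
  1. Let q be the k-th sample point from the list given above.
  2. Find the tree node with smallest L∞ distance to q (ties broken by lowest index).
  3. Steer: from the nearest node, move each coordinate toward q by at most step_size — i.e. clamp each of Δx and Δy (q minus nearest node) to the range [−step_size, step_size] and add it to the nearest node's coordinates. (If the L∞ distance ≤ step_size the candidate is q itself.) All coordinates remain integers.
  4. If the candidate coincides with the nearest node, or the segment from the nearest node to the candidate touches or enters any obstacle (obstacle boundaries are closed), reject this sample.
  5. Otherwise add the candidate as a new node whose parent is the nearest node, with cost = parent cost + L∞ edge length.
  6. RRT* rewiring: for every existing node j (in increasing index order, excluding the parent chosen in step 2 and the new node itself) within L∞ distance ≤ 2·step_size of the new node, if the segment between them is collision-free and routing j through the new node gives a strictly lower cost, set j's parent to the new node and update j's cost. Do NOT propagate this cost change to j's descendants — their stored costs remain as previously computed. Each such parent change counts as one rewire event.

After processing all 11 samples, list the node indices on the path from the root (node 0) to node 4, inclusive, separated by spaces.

1. q=(10,11) nearest=0 d=11 new=(6,6) → add node 1 parent=0 cost=6
2. q=(1,18) nearest=1 d=12 new=(1,12) → blocked by [0,3]×[6,10], reject
3. q=(2,22) nearest=1 d=16 new=(2,12) → add node 2 parent=1 cost=12
4. q=(5,1) nearest=0 d=5 new=(5,1) → add node 3 parent=0 cost=5
5. q=(2,21) nearest=2 d=9 new=(2,18) → blocked by [0,3]×[15,19], reject
6. q=(11,5) nearest=1 d=5 new=(11,5) → blocked by [9,12]×[3,7], reject
7. q=(7,24) nearest=2 d=12 new=(7,18) → blocked by [7,10]×[17,21], reject
8. q=(11,16) nearest=2 d=9 new=(8,16) → add node 4 parent=2 cost=18
9. q=(11,1) nearest=1 d=5 new=(11,1) → blocked by [9,12]×[3,7], reject
10. q=(11,4) nearest=1 d=5 new=(11,4) → blocked by [9,12]×[3,7], reject
11. q=(10,24) nearest=4 d=8 new=(10,22) → blocked by [7,10]×[17,21], reject

Path: 0 1 2 4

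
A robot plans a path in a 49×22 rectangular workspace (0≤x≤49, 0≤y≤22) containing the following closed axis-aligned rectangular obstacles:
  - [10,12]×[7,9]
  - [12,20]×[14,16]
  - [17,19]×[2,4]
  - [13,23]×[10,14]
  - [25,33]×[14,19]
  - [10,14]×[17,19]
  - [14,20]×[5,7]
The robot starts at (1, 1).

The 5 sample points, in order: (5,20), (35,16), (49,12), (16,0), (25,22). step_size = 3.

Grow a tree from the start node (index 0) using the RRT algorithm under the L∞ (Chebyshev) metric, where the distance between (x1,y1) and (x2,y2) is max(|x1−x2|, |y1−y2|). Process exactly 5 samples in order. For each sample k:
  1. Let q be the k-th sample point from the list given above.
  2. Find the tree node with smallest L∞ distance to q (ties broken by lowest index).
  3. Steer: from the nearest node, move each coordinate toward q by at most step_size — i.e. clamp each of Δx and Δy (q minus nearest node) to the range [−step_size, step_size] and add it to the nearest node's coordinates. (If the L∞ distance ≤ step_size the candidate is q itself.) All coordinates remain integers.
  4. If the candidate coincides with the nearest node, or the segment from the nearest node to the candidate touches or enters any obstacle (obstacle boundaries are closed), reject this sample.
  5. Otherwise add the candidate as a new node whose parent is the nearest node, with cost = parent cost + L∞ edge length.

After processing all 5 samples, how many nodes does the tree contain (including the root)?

1. q=(5,20) nearest=0 d=19 new=(4,4) → add node 1 parent=0 cost=3
2. q=(35,16) nearest=1 d=31 new=(7,7) → add node 2 parent=1 cost=6
3. q=(49,12) nearest=2 d=42 new=(10,10) → add node 3 parent=2 cost=9
4. q=(16,0) nearest=2 d=9 new=(10,4) → add node 4 parent=2 cost=9
5. q=(25,22) nearest=3 d=15 new=(13,13) → blocked by [13,23]×[10,14], reject

Node count: 5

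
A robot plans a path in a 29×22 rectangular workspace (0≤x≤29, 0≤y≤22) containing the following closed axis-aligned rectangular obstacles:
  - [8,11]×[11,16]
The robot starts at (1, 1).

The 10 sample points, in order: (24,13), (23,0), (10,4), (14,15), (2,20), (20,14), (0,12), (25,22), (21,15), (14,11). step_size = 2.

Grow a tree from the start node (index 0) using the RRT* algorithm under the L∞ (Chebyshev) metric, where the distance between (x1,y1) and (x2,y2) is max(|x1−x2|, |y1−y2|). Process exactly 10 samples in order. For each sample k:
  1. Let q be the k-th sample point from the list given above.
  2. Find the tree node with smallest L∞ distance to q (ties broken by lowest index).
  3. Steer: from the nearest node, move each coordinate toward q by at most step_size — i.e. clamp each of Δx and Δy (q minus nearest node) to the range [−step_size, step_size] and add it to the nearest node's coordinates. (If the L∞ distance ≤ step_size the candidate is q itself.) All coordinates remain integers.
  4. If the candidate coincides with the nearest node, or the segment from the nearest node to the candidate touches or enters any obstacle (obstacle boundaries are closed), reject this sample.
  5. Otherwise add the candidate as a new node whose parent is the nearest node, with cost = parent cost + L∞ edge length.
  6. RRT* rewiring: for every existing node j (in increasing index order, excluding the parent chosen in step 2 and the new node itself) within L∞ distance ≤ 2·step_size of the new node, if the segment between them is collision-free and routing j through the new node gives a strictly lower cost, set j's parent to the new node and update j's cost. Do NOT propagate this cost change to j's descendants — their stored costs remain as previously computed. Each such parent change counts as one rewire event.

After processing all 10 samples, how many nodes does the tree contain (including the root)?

1. q=(24,13) nearest=0 d=23 new=(3,3) → add node 1 parent=0 cost=2
2. q=(23,0) nearest=1 d=20 new=(5,1) → add node 2 parent=1 cost=4
3. q=(10,4) nearest=2 d=5 new=(7,3) → add node 3 parent=2 cost=6
4. q=(14,15) nearest=1 d=12 new=(5,5) → add node 4 parent=1 cost=4
5. q=(2,20) nearest=4 d=15 new=(3,7) → add node 5 parent=4 cost=6
6. q=(20,14) nearest=3 d=13 new=(9,5) → add node 6 parent=3 cost=8
7. q=(0,12) nearest=5 d=5 new=(1,9) → add node 7 parent=5 cost=8
8. q=(25,22) nearest=6 d=17 new=(11,7) → add node 8 parent=6 cost=10
9. q=(21,15) nearest=8 d=10 new=(13,9) → add node 9 parent=8 cost=12
10. q=(14,11) nearest=9 d=2 new=(14,11) → add node 10 parent=9 cost=14

Node count: 11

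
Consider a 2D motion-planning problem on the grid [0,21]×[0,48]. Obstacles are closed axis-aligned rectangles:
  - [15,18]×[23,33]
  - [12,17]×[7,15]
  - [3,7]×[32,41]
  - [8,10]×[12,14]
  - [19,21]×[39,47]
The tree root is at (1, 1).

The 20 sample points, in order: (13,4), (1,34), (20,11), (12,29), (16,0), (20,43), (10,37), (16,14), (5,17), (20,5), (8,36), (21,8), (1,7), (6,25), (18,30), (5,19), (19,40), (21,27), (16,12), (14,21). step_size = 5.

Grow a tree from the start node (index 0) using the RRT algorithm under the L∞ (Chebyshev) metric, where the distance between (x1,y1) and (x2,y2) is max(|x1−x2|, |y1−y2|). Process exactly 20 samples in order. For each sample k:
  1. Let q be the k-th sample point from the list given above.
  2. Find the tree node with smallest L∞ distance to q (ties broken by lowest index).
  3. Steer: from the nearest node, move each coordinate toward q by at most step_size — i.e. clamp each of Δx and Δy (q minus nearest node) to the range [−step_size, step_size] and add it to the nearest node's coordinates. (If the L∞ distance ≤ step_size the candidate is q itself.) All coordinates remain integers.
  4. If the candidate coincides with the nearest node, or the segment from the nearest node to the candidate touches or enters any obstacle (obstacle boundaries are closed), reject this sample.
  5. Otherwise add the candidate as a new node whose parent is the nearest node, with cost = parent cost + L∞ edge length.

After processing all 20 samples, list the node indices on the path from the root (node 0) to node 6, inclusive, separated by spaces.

Path: 0 1 2 4 5 6

1. q=(13,4) nearest=0 d=12 new=(6,4) → add node 1 parent=0 cost=5
2. q=(1,34) nearest=1 d=30 new=(1,9) → add node 2 parent=1 cost=10
3. q=(20,11) nearest=1 d=14 new=(11,9) → add node 3 parent=1 cost=10
4. q=(12,29) nearest=2 d=20 new=(6,14) → add node 4 parent=2 cost=15
5. q=(16,0) nearest=3 d=9 new=(16,4) → blocked by [12,17]×[7,15], reject
6. q=(20,43) nearest=4 d=29 new=(11,19) → add node 5 parent=4 cost=20
7. q=(10,37) nearest=5 d=18 new=(10,24) → add node 6 parent=5 cost=25
8. q=(16,14) nearest=3 d=5 new=(16,14) → blocked by [12,17]×[7,15], reject
9. q=(5,17) nearest=4 d=3 new=(5,17) → add node 7 parent=4 cost=18
10. q=(20,5) nearest=3 d=9 new=(16,5) → blocked by [12,17]×[7,15], reject
11. q=(8,36) nearest=6 d=12 new=(8,29) → add node 8 parent=6 cost=30
12. q=(21,8) nearest=3 d=10 new=(16,8) → blocked by [12,17]×[7,15], reject
13. q=(1,7) nearest=2 d=2 new=(1,7) → add node 9 parent=2 cost=12
14. q=(6,25) nearest=6 d=4 new=(6,25) → add node 10 parent=6 cost=29
15. q=(18,30) nearest=6 d=8 new=(15,29) → blocked by [15,18]×[23,33], reject
16. q=(5,19) nearest=7 d=2 new=(5,19) → add node 11 parent=7 cost=20
17. q=(19,40) nearest=8 d=11 new=(13,34) → add node 12 parent=8 cost=35
18. q=(21,27) nearest=12 d=8 new=(18,29) → blocked by [15,18]×[23,33], reject
19. q=(16,12) nearest=3 d=5 new=(16,12) → blocked by [12,17]×[7,15], reject
20. q=(14,21) nearest=5 d=3 new=(14,21) → add node 13 parent=5 cost=23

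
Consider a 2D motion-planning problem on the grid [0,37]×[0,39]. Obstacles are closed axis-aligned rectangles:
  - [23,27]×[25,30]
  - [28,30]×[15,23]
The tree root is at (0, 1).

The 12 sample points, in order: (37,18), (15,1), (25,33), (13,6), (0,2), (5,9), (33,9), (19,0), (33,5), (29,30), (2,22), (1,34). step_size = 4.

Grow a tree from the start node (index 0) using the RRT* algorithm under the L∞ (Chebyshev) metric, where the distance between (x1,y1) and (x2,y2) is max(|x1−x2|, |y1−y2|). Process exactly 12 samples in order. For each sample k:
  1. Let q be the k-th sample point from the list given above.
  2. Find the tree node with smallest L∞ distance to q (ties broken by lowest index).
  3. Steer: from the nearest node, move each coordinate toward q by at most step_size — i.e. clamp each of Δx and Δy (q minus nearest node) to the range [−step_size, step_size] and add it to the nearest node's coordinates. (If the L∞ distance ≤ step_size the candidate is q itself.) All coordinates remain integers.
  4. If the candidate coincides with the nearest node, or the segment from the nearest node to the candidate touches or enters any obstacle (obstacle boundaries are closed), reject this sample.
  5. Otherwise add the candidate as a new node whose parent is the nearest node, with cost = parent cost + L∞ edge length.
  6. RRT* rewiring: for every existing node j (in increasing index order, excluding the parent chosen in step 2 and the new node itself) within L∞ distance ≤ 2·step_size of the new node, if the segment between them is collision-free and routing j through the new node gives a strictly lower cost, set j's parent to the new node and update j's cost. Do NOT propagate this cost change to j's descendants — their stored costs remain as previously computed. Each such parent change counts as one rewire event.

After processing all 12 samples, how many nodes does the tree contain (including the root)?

1. q=(37,18) nearest=0 d=37 new=(4,5) → add node 1 parent=0 cost=4
2. q=(15,1) nearest=1 d=11 new=(8,1) → add node 2 parent=1 cost=8
3. q=(25,33) nearest=1 d=28 new=(8,9) → add node 3 parent=1 cost=8
4. q=(13,6) nearest=2 d=5 new=(12,5) → add node 4 parent=2 cost=12
5. q=(0,2) nearest=0 d=1 new=(0,2) → add node 5 parent=0 cost=1
6. q=(5,9) nearest=3 d=3 new=(5,9) → add node 6 parent=3 cost=11
7. q=(33,9) nearest=4 d=21 new=(16,9) → add node 7 parent=4 cost=16
8. q=(19,0) nearest=4 d=7 new=(16,1) → add node 8 parent=4 cost=16
9. q=(33,5) nearest=7 d=17 new=(20,5) → add node 9 parent=7 cost=20
10. q=(29,30) nearest=3 d=21 new=(12,13) → add node 10 parent=3 cost=12
11. q=(2,22) nearest=10 d=10 new=(8,17) → add node 11 parent=10 cost=16
12. q=(1,34) nearest=11 d=17 new=(4,21) → add node 12 parent=11 cost=20

Node count: 13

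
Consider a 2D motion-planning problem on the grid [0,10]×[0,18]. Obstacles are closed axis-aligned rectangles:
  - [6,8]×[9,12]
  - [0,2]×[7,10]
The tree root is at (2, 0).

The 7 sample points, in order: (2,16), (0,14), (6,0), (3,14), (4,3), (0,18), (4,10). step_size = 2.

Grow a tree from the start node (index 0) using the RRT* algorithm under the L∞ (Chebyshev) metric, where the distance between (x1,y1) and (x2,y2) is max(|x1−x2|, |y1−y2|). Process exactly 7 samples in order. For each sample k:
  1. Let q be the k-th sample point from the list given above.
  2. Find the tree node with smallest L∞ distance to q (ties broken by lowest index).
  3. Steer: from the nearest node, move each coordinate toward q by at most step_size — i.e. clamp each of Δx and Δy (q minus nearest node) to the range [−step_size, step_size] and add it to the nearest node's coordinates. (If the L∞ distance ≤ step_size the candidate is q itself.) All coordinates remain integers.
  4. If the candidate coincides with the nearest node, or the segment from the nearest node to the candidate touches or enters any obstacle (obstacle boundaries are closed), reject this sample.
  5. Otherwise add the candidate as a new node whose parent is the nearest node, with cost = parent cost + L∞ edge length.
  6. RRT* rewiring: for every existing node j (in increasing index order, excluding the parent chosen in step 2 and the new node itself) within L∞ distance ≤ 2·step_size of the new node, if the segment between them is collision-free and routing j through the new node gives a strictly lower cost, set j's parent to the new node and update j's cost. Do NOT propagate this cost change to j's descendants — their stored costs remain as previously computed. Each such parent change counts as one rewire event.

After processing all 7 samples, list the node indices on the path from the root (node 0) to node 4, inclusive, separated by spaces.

1. q=(2,16) nearest=0 d=16 new=(2,2) → add node 1 parent=0 cost=2
2. q=(0,14) nearest=1 d=12 new=(0,4) → add node 2 parent=1 cost=4
3. q=(6,0) nearest=0 d=4 new=(4,0) → add node 3 parent=0 cost=2
4. q=(3,14) nearest=2 d=10 new=(2,6) → add node 4 parent=2 cost=6
5. q=(4,3) nearest=1 d=2 new=(4,3) → add node 5 parent=1 cost=4
6. q=(0,18) nearest=4 d=12 new=(0,8) → blocked by [0,2]×[7,10], reject
7. q=(4,10) nearest=4 d=4 new=(4,8) → add node 6 parent=4 cost=8

Path: 0 1 2 4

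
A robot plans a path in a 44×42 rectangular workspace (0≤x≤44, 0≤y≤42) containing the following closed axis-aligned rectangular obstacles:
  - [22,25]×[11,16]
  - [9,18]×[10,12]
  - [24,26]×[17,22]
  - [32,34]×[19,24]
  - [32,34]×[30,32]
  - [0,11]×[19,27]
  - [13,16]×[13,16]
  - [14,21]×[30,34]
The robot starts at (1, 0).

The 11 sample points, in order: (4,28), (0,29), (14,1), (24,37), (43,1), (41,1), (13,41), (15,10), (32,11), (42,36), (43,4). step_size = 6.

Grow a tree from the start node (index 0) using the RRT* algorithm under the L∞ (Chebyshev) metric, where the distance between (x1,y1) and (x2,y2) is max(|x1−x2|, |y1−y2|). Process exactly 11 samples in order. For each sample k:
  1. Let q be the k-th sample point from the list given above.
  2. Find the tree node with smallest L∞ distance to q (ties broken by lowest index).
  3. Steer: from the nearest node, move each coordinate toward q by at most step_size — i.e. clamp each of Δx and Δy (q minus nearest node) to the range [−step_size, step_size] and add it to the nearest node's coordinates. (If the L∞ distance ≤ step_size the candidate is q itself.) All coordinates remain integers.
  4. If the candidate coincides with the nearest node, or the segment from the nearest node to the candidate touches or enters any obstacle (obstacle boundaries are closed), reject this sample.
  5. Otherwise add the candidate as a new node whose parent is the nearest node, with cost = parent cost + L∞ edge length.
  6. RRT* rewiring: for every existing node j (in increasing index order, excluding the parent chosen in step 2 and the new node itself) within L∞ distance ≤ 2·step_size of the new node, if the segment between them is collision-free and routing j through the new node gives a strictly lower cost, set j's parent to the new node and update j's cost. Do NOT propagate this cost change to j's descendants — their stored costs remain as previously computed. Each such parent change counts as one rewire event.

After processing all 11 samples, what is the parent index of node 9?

Parent of node 9: 8

1. q=(4,28) nearest=0 d=28 new=(4,6) → add node 1 parent=0 cost=6
2. q=(0,29) nearest=1 d=23 new=(0,12) → add node 2 parent=1 cost=12
3. q=(14,1) nearest=1 d=10 new=(10,1) → add node 3 parent=1 cost=12
4. q=(24,37) nearest=2 d=25 new=(6,18) → add node 4 parent=2 cost=18
5. q=(43,1) nearest=3 d=33 new=(16,1) → add node 5 parent=3 cost=18
6. q=(41,1) nearest=5 d=25 new=(22,1) → add node 6 parent=5 cost=24
7. q=(13,41) nearest=4 d=23 new=(12,24) → blocked by [0,11]×[19,27], reject
8. q=(15,10) nearest=3 d=9 new=(15,7) → add node 7 parent=3 cost=18
9. q=(32,11) nearest=6 d=10 new=(28,7) → add node 8 parent=6 cost=30
10. q=(42,36) nearest=7 d=29 new=(21,13) → blocked by [9,18]×[10,12], reject
11. q=(43,4) nearest=8 d=15 new=(34,4) → add node 9 parent=8 cost=36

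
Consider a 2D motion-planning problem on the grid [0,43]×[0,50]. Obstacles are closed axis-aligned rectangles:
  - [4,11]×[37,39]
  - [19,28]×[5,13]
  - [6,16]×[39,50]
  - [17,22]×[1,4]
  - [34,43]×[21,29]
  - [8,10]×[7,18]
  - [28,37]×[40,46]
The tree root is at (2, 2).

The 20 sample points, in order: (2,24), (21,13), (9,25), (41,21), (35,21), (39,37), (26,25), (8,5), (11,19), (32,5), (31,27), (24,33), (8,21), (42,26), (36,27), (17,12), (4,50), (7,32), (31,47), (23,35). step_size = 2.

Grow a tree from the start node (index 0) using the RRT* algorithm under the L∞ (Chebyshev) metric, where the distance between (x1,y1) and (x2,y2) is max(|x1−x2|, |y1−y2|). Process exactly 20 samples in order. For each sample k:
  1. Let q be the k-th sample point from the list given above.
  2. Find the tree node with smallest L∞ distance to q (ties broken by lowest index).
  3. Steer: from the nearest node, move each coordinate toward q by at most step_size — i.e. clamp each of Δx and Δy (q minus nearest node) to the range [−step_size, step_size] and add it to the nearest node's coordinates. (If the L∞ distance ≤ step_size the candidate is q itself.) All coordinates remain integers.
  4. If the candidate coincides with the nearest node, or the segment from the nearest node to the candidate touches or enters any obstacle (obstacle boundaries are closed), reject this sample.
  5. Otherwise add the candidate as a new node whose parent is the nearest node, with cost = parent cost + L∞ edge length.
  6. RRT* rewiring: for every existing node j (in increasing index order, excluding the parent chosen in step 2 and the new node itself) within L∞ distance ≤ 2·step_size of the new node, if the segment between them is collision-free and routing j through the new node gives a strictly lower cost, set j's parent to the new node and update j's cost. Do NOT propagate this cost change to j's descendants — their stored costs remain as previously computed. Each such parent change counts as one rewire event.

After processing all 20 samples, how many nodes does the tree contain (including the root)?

Node count: 16

1. q=(2,24) nearest=0 d=22 new=(2,4) → add node 1 parent=0 cost=2
2. q=(21,13) nearest=0 d=19 new=(4,4) → add node 2 parent=0 cost=2
3. q=(9,25) nearest=1 d=21 new=(4,6) → add node 3 parent=1 cost=4
4. q=(41,21) nearest=2 d=37 new=(6,6) → add node 4 parent=2 cost=4
5. q=(35,21) nearest=4 d=29 new=(8,8) → blocked by [8,10]×[7,18], reject
6. q=(39,37) nearest=4 d=33 new=(8,8) → blocked by [8,10]×[7,18], reject
7. q=(26,25) nearest=4 d=20 new=(8,8) → blocked by [8,10]×[7,18], reject
8. q=(8,5) nearest=4 d=2 new=(8,5) → add node 5 parent=4 cost=6
9. q=(11,19) nearest=3 d=13 new=(6,8) → add node 6 parent=3 cost=6
10. q=(32,5) nearest=5 d=24 new=(10,5) → add node 7 parent=5 cost=8
11. q=(31,27) nearest=7 d=22 new=(12,7) → add node 8 parent=7 cost=10
12. q=(24,33) nearest=6 d=25 new=(8,10) → blocked by [8,10]×[7,18], reject
13. q=(8,21) nearest=6 d=13 new=(8,10) → blocked by [8,10]×[7,18], reject
14. q=(42,26) nearest=8 d=30 new=(14,9) → add node 9 parent=8 cost=12
15. q=(36,27) nearest=9 d=22 new=(16,11) → add node 10 parent=9 cost=14
16. q=(17,12) nearest=10 d=1 new=(17,12) → add node 11 parent=10 cost=15
17. q=(4,50) nearest=11 d=38 new=(15,14) → add node 12 parent=11 cost=17
18. q=(7,32) nearest=12 d=18 new=(13,16) → add node 13 parent=12 cost=19
19. q=(31,47) nearest=13 d=31 new=(15,18) → add node 14 parent=13 cost=21
20. q=(23,35) nearest=14 d=17 new=(17,20) → add node 15 parent=14 cost=23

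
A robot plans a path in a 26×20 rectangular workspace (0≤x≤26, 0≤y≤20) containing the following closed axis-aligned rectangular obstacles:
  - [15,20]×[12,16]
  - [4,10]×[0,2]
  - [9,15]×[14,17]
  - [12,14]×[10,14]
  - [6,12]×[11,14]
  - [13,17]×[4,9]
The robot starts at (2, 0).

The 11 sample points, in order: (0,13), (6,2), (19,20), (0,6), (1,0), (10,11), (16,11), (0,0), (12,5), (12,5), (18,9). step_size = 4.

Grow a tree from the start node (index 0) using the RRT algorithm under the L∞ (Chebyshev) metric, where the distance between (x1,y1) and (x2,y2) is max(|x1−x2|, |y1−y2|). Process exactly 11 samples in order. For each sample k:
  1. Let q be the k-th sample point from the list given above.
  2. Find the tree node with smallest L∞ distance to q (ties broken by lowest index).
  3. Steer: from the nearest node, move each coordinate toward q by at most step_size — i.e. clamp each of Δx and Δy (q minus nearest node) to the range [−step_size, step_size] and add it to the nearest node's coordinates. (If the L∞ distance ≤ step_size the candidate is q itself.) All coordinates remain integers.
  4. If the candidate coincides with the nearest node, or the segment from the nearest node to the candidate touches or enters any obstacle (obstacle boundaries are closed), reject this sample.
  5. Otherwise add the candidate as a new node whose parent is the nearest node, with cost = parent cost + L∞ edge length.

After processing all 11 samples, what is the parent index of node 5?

Parent of node 5: 4

1. q=(0,13) nearest=0 d=13 new=(0,4) → add node 1 parent=0 cost=4
2. q=(6,2) nearest=0 d=4 new=(6,2) → blocked by [4,10]×[0,2], reject
3. q=(19,20) nearest=1 d=19 new=(4,8) → add node 2 parent=1 cost=8
4. q=(0,6) nearest=1 d=2 new=(0,6) → add node 3 parent=1 cost=6
5. q=(1,0) nearest=0 d=1 new=(1,0) → add node 4 parent=0 cost=1
6. q=(10,11) nearest=2 d=6 new=(8,11) → blocked by [6,12]×[11,14], reject
7. q=(16,11) nearest=2 d=12 new=(8,11) → blocked by [6,12]×[11,14], reject
8. q=(0,0) nearest=4 d=1 new=(0,0) → add node 5 parent=4 cost=2
9. q=(12,5) nearest=2 d=8 new=(8,5) → add node 6 parent=2 cost=12
10. q=(12,5) nearest=6 d=4 new=(12,5) → add node 7 parent=6 cost=16
11. q=(18,9) nearest=7 d=6 new=(16,9) → blocked by [13,17]×[4,9], reject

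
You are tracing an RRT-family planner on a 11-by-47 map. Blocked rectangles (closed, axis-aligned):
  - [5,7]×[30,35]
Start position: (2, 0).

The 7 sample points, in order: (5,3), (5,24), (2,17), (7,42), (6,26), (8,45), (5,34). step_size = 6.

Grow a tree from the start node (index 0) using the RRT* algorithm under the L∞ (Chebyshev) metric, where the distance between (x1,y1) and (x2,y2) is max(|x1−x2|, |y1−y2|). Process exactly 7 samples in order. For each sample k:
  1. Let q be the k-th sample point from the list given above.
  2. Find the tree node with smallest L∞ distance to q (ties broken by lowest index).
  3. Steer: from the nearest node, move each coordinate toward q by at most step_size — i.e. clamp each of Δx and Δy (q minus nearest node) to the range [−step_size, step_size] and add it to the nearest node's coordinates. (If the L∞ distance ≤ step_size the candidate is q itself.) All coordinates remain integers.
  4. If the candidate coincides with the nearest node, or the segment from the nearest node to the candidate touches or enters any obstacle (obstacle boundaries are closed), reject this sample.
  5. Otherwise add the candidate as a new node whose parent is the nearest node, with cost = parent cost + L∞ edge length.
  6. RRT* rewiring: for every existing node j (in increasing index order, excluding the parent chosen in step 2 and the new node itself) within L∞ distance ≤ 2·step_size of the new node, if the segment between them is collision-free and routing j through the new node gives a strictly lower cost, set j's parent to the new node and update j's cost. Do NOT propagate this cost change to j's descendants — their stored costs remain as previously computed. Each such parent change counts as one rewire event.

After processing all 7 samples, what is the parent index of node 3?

1. q=(5,3) nearest=0 d=3 new=(5,3) → add node 1 parent=0 cost=3
2. q=(5,24) nearest=1 d=21 new=(5,9) → add node 2 parent=1 cost=9
3. q=(2,17) nearest=2 d=8 new=(2,15) → add node 3 parent=2 cost=15
4. q=(7,42) nearest=3 d=27 new=(7,21) → add node 4 parent=3 cost=21
5. q=(6,26) nearest=4 d=5 new=(6,26) → add node 5 parent=4 cost=26
6. q=(8,45) nearest=5 d=19 new=(8,32) → add node 6 parent=5 cost=32
7. q=(5,34) nearest=6 d=3 new=(5,34) → blocked by [5,7]×[30,35], reject

Parent of node 3: 2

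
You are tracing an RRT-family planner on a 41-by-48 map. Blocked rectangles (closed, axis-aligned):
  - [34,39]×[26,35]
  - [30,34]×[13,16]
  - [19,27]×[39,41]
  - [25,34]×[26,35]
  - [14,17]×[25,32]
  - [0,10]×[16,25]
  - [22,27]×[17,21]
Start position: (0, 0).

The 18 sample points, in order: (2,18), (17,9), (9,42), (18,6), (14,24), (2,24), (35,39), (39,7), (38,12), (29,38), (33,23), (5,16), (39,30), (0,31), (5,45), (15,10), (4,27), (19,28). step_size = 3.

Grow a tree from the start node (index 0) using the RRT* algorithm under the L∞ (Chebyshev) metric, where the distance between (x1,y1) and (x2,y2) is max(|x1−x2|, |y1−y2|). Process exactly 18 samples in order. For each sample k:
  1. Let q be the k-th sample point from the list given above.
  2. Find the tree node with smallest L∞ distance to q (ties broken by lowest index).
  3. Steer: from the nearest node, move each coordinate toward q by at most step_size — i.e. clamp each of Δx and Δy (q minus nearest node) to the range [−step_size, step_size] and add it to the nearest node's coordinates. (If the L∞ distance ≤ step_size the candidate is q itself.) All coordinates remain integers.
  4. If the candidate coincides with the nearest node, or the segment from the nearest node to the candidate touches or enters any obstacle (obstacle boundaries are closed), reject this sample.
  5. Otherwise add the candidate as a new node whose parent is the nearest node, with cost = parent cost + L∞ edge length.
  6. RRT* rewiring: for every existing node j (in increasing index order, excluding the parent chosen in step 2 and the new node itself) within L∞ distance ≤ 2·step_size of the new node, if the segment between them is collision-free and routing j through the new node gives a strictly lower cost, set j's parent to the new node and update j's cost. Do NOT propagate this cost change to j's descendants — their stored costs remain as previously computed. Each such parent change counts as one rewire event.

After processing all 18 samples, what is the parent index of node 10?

Parent of node 10: 9

1. q=(2,18) nearest=0 d=18 new=(2,3) → add node 1 parent=0 cost=3
2. q=(17,9) nearest=1 d=15 new=(5,6) → add node 2 parent=1 cost=6
3. q=(9,42) nearest=2 d=36 new=(8,9) → add node 3 parent=2 cost=9
4. q=(18,6) nearest=3 d=10 new=(11,6) → add node 4 parent=3 cost=12
5. q=(14,24) nearest=3 d=15 new=(11,12) → add node 5 parent=3 cost=12
6. q=(2,24) nearest=5 d=12 new=(8,15) → add node 6 parent=5 cost=15
7. q=(35,39) nearest=5 d=27 new=(14,15) → add node 7 parent=5 cost=15
8. q=(39,7) nearest=7 d=25 new=(17,12) → add node 8 parent=7 cost=18
9. q=(38,12) nearest=8 d=21 new=(20,12) → add node 9 parent=8 cost=21
10. q=(29,38) nearest=6 d=23 new=(11,18) → blocked by [0,10]×[16,25], reject
11. q=(33,23) nearest=9 d=13 new=(23,15) → add node 10 parent=9 cost=24
12. q=(5,16) nearest=6 d=3 new=(5,16) → blocked by [0,10]×[16,25], reject
13. q=(39,30) nearest=10 d=16 new=(26,18) → blocked by [22,27]×[17,21], reject
14. q=(0,31) nearest=6 d=16 new=(5,18) → blocked by [0,10]×[16,25], reject
15. q=(5,45) nearest=6 d=30 new=(5,18) → blocked by [0,10]×[16,25], reject
16. q=(15,10) nearest=8 d=2 new=(15,10) → add node 11 parent=8 cost=20
17. q=(4,27) nearest=6 d=12 new=(5,18) → blocked by [0,10]×[16,25], reject
18. q=(19,28) nearest=6 d=13 new=(11,18) → blocked by [0,10]×[16,25], reject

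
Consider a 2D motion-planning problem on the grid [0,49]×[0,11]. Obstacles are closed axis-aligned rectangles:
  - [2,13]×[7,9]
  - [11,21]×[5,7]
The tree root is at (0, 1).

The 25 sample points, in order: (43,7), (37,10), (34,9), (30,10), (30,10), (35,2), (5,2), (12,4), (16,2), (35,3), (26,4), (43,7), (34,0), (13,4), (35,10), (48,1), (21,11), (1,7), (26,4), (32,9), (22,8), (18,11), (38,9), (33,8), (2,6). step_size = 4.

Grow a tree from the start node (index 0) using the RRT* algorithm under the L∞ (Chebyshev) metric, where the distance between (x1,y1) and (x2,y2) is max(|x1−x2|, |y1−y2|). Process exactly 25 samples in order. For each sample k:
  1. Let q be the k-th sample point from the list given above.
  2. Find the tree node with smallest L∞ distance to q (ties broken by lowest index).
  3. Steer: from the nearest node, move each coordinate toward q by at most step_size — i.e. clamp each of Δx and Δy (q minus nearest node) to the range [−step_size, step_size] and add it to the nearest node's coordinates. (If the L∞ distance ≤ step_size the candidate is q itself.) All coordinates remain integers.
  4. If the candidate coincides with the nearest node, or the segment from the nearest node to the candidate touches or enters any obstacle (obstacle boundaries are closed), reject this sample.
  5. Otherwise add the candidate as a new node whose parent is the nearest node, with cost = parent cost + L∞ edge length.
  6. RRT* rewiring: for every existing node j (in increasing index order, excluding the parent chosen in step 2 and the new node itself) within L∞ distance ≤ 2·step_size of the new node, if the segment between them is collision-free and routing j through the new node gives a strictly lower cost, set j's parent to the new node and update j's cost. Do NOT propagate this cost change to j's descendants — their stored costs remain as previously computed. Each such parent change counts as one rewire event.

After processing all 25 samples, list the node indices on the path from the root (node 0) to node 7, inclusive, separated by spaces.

1. q=(43,7) nearest=0 d=43 new=(4,5) → add node 1 parent=0 cost=4
2. q=(37,10) nearest=1 d=33 new=(8,9) → blocked by [2,13]×[7,9], reject
3. q=(34,9) nearest=1 d=30 new=(8,9) → blocked by [2,13]×[7,9], reject
4. q=(30,10) nearest=1 d=26 new=(8,9) → blocked by [2,13]×[7,9], reject
5. q=(30,10) nearest=1 d=26 new=(8,9) → blocked by [2,13]×[7,9], reject
6. q=(35,2) nearest=1 d=31 new=(8,2) → add node 2 parent=1 cost=8
7. q=(5,2) nearest=1 d=3 new=(5,2) → add node 3 parent=1 cost=7
8. q=(12,4) nearest=2 d=4 new=(12,4) → add node 4 parent=2 cost=12
9. q=(16,2) nearest=4 d=4 new=(16,2) → add node 5 parent=4 cost=16
10. q=(35,3) nearest=5 d=19 new=(20,3) → add node 6 parent=5 cost=20
11. q=(26,4) nearest=6 d=6 new=(24,4) → add node 7 parent=6 cost=24
12. q=(43,7) nearest=7 d=19 new=(28,7) → add node 8 parent=7 cost=28
13. q=(34,0) nearest=8 d=7 new=(32,3) → add node 9 parent=8 cost=32
14. q=(13,4) nearest=4 d=1 new=(13,4) → add node 10 parent=4 cost=13
15. q=(35,10) nearest=8 d=7 new=(32,10) → add node 11 parent=8 cost=32
16. q=(48,1) nearest=9 d=16 new=(36,1) → add node 12 parent=9 cost=36
17. q=(21,11) nearest=7 d=7 new=(21,8) → add node 13 parent=7 cost=28
18. q=(1,7) nearest=1 d=3 new=(1,7) → add node 14 parent=1 cost=7
19. q=(26,4) nearest=7 d=2 new=(26,4) → add node 15 parent=7 cost=26
20. q=(32,9) nearest=11 d=1 new=(32,9) → add node 16 parent=11 cost=33
21. q=(22,8) nearest=13 d=1 new=(22,8) → add node 17 parent=13 cost=29
22. q=(18,11) nearest=13 d=3 new=(18,11) → add node 18 parent=13 cost=31
23. q=(38,9) nearest=9 d=6 new=(36,7) → add node 19 parent=9 cost=36
24. q=(33,8) nearest=16 d=1 new=(33,8) → add node 20 parent=16 cost=34
25. q=(2,6) nearest=14 d=1 new=(2,6) → add node 21 parent=14 cost=8

Path: 0 1 2 4 5 6 7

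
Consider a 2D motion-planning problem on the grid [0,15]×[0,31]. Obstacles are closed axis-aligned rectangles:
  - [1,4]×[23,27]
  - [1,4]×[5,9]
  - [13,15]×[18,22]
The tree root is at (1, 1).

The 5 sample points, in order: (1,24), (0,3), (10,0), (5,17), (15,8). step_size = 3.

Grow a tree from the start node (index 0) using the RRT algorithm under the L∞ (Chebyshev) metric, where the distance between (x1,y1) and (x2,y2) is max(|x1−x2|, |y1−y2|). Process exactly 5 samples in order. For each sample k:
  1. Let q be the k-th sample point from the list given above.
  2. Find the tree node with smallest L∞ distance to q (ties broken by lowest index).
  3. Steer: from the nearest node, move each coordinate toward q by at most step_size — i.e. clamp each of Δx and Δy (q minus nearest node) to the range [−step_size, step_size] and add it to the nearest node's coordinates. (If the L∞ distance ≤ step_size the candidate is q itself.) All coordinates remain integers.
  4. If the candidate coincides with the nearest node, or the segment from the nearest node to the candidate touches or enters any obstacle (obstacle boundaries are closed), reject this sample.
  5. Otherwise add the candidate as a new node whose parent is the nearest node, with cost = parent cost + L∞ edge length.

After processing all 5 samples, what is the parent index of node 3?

Parent of node 3: 0

1. q=(1,24) nearest=0 d=23 new=(1,4) → add node 1 parent=0 cost=3
2. q=(0,3) nearest=1 d=1 new=(0,3) → add node 2 parent=1 cost=4
3. q=(10,0) nearest=0 d=9 new=(4,0) → add node 3 parent=0 cost=3
4. q=(5,17) nearest=1 d=13 new=(4,7) → blocked by [1,4]×[5,9], reject
5. q=(15,8) nearest=3 d=11 new=(7,3) → add node 4 parent=3 cost=6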